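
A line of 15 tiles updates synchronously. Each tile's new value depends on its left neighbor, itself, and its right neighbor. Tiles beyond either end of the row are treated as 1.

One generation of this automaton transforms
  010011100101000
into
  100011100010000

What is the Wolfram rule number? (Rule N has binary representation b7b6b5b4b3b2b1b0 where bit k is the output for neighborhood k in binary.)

232

position 5: 111 → 1  (bit 7 = 1)
position 6: 110 → 1  (bit 6 = 1)
position 0: 101 → 1  (bit 5 = 1)
position 2: 100 → 0  (bit 4 = 0)
position 4: 011 → 1  (bit 3 = 1)
position 1: 010 → 0  (bit 2 = 0)
position 3: 001 → 0  (bit 1 = 0)
position 13: 000 → 0  (bit 0 = 0)
bits b7..b0 = 11101000 = 232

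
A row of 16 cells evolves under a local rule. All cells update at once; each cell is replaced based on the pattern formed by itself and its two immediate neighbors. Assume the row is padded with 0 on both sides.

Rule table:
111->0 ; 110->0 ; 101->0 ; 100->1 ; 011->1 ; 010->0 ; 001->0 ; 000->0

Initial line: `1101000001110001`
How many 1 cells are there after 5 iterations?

3

iteration 1: 1000100001001000
iteration 2: 0100010000100100
iteration 3: 0010001000010010
iteration 4: 0001000100001001
iteration 5: 0000100010000100
count of 1: 3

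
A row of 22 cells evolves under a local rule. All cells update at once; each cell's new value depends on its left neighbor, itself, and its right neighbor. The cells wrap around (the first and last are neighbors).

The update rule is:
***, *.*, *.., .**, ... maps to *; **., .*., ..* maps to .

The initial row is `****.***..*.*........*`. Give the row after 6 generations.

***.***.*..*.*******.*
**.***.*.*..*******.**
*.***.*.*.*.******.***
.***.*.*.*.******.****
***.*.*.*.******.****.
**.*.*.*.******.****.*

**.*.*.*.******.****.*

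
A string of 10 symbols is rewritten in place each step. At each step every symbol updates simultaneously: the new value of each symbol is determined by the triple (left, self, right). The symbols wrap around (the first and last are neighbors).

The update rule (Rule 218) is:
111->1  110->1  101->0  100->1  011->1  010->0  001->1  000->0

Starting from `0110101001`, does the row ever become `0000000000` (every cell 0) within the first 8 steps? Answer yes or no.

no

0110000110
1111001111
1111111111
1111111111  (fixed point — unchanged through step 8)
step 8 is 1111111111, still not uniform 0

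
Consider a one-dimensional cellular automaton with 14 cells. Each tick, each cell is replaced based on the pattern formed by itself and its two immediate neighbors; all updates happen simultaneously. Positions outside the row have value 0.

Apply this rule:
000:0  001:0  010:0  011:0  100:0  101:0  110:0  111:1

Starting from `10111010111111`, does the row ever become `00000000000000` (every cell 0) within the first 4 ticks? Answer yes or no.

tick 1: 00010000011110
tick 2: 00000000001100
tick 3: 00000000000000
all cells are 0 at tick 3

yes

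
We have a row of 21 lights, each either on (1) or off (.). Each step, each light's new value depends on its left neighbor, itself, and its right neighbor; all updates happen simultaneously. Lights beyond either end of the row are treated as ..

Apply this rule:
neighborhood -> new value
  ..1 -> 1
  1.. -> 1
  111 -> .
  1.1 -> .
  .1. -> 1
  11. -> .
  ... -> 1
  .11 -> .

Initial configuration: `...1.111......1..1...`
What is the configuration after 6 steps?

1111....1111111111111
....1111.............
1111....1111111111111  (repeats step 1; period 2)
step 6: ....1111.............

....1111.............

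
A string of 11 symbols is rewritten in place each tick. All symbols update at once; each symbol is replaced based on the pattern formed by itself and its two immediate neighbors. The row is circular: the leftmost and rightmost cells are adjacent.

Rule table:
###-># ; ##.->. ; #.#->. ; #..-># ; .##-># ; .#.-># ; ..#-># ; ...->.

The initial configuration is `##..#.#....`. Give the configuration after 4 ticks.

##..##..#..

tick 1: #.###.##..#
tick 2: ..##..#.###
tick 3: ###.###.##.
tick 4: ##..##..#..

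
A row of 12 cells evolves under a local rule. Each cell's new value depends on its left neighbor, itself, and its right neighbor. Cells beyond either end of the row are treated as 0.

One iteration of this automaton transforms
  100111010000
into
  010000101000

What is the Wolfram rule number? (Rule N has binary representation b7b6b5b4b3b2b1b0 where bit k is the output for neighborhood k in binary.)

48

position 4: 111 → 0  (bit 7 = 0)
position 5: 110 → 0  (bit 6 = 0)
position 6: 101 → 1  (bit 5 = 1)
position 1: 100 → 1  (bit 4 = 1)
position 3: 011 → 0  (bit 3 = 0)
position 0: 010 → 0  (bit 2 = 0)
position 2: 001 → 0  (bit 1 = 0)
position 9: 000 → 0  (bit 0 = 0)
bits b7..b0 = 00110000 = 48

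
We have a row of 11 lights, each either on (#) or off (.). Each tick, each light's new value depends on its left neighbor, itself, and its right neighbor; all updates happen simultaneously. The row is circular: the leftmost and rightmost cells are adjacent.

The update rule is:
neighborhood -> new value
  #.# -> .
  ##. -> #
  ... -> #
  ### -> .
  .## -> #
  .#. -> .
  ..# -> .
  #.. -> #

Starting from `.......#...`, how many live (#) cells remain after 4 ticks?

tick 1: ######..###
tick 2: .....##.#..
tick 3: ####.##..##
tick 4: ...#.###.#.
count of #: 5

5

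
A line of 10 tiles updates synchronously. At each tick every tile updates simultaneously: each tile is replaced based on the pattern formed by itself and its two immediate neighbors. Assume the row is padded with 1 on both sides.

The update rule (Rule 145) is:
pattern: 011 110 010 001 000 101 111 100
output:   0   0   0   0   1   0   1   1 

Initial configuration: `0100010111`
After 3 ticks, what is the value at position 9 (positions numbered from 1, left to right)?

0

tick 1: 0011000011
tick 2: 1000111001
tick 3: 0110010100
position 9 holds 0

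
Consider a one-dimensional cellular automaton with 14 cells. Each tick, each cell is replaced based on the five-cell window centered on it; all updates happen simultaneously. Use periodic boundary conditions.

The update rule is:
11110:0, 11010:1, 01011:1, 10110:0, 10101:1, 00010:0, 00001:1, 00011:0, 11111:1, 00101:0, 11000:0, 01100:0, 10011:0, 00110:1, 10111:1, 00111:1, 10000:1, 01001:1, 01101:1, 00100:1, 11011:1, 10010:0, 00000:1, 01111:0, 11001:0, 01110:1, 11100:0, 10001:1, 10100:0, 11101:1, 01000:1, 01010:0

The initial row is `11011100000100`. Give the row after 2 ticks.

11111001110110
10100001111011

10100001111011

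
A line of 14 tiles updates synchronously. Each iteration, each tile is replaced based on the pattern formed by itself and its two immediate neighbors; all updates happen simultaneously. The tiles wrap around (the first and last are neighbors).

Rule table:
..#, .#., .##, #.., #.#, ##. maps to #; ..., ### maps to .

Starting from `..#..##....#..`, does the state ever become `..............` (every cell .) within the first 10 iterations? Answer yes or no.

.#######..###.
##.....####.##
.##...##..###.
####.######.##
...###....###.
..##.##..##.##
##############
..............
all cells are . at iteration 8

yes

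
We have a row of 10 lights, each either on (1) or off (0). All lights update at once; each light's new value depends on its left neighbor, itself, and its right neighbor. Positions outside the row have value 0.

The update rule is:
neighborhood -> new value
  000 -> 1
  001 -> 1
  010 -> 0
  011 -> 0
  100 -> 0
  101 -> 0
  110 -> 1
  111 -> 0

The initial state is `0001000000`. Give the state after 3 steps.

1100001110

1110011111
0010100001
1100001110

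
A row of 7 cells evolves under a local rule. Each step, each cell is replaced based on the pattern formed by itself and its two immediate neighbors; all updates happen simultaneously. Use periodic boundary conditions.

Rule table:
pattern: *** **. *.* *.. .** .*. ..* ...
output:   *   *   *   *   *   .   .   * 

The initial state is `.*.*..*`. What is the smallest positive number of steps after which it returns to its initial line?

step 1: *.*.*..
step 2: .*.*.*.
step 3: ..*.*.*
step 4: *..*.*.
step 5: .*..*.*
step 6: *.*..*.
step 7: .*.*..*

7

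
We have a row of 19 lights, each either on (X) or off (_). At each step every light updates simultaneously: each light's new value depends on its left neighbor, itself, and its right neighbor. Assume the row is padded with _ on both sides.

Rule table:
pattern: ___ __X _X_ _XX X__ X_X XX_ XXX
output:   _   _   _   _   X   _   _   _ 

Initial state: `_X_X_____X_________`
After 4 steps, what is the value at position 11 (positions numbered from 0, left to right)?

_

____X_____X________
_____X_____X_______
______X_____X______
_______X_____X_____
position 11 holds _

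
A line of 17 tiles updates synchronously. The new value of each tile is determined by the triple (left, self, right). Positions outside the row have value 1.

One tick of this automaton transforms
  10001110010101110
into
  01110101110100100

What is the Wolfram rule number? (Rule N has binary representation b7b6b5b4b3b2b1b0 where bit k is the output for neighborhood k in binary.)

151

position 5: 111 → 1  (bit 7 = 1)
position 0: 110 → 0  (bit 6 = 0)
position 10: 101 → 0  (bit 5 = 0)
position 1: 100 → 1  (bit 4 = 1)
position 4: 011 → 0  (bit 3 = 0)
position 9: 010 → 1  (bit 2 = 1)
position 3: 001 → 1  (bit 1 = 1)
position 2: 000 → 1  (bit 0 = 1)
bits b7..b0 = 10010111 = 151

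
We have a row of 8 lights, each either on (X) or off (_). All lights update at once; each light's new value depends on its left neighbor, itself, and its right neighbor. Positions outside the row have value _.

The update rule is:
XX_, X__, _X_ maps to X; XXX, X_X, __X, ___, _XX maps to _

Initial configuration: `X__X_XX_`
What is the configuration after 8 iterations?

___X_X_X

XX_X__XX
_X_XX__X
_X__XX_X
_XX__X_X
__XX_X_X
___X_X_X
___X_X_X  (fixed point — unchanged through iteration 8)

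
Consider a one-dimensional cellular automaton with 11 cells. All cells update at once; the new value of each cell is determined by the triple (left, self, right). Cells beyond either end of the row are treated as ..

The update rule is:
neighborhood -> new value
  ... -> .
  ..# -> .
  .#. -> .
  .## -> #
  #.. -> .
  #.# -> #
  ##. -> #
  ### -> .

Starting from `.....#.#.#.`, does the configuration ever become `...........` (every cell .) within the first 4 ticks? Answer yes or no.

yes

......#.#..
.......#...
...........
all cells are . at tick 3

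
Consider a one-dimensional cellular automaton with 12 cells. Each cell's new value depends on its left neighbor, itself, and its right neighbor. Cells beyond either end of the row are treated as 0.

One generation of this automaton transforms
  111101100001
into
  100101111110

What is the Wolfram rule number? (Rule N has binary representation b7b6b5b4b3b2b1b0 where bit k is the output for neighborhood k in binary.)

position 1: 111 → 0  (bit 7 = 0)
position 3: 110 → 1  (bit 6 = 1)
position 4: 101 → 0  (bit 5 = 0)
position 7: 100 → 1  (bit 4 = 1)
position 0: 011 → 1  (bit 3 = 1)
position 11: 010 → 0  (bit 2 = 0)
position 10: 001 → 1  (bit 1 = 1)
position 8: 000 → 1  (bit 0 = 1)
bits b7..b0 = 01011011 = 91

91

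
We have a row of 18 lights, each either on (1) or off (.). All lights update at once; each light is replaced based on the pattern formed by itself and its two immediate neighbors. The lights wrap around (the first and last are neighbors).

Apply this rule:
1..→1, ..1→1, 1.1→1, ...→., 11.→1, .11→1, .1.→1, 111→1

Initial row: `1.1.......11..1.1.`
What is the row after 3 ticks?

tick 1: 1111.....111111111
tick 2: 11111...1111111111
tick 3: 111111.11111111111

111111.11111111111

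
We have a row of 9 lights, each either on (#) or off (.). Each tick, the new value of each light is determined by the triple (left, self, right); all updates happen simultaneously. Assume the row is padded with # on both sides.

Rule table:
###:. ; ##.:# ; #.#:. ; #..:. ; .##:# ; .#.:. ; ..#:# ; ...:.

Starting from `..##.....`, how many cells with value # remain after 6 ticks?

.###....#
.#.#...##
......##.
.....###.
....##.#.
...###...
count of #: 3

3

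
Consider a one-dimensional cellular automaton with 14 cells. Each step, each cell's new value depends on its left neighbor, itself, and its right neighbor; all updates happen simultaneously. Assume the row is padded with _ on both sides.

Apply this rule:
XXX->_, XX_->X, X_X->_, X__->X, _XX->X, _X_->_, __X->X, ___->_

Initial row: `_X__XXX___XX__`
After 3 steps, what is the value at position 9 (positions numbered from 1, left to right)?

step 1: X_XXX_XX_XXXX_
step 2: __X_X_XX_X__XX
step 3: _X____XX__XXXX
position 9 holds _

_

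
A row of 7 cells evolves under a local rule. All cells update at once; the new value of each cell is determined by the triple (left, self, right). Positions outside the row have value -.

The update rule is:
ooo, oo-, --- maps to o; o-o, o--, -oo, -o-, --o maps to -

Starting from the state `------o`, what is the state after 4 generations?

o--oo-o

ooooo--
-oooo-o
--ooo--
o--oo-o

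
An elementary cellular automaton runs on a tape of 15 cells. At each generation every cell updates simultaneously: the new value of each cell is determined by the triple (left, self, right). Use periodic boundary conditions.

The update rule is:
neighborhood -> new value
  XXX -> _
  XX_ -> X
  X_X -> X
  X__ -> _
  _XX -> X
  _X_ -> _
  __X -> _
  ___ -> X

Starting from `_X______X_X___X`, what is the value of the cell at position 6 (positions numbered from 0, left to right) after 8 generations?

X

generation 1: X__XXXX__X__X__
generation 2: ___X__X________
generation 3: XX______XXXXXXX
generation 4: _X_XXXX_X______
generation 5: __XX__XX__XXXXX
generation 6: __XX__XX__X___X
generation 7: __XX__XX____X__
generation 8: X_XX__XX_XX___X
position 6 holds X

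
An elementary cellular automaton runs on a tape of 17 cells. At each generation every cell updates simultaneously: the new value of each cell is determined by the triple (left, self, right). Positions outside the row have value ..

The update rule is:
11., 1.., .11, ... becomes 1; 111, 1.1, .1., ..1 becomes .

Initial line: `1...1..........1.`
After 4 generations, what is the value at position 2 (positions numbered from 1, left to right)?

.

.11..111111111..1
.111.1.......11..
.1.1..111111.1111
....1.1....1.1..1
position 2 holds .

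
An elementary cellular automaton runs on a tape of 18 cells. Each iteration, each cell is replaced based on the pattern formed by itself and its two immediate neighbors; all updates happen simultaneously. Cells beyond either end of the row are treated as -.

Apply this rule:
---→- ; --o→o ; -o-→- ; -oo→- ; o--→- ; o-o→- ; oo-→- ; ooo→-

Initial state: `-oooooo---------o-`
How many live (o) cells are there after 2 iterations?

o--------------o--
--------------o---
count of o: 1

1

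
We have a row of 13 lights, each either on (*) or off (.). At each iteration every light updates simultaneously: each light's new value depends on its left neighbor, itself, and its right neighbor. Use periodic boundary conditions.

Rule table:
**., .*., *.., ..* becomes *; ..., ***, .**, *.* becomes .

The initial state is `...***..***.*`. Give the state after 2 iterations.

*.*..***..*.*
*.***..****..

*.***..****..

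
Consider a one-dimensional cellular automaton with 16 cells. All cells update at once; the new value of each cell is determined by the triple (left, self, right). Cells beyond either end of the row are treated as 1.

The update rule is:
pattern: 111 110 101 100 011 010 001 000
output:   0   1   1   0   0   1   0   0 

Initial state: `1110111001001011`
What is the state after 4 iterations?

0001001001000100

0011001001001100
0001001001000100
0001001001000100  (fixed point — unchanged through iteration 4)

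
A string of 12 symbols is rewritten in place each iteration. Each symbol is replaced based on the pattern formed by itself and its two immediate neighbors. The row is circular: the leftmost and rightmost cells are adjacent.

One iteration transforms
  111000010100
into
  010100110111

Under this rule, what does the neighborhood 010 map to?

1

At position 7 the neighborhood is 010; the next row has 1 there.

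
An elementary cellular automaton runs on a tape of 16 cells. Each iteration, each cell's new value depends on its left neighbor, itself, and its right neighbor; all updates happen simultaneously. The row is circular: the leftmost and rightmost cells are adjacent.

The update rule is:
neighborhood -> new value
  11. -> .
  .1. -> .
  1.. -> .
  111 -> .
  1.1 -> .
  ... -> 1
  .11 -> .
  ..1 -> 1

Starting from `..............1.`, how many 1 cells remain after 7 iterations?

11111111111111..
...............1
.11111111111111.
1...............
..11111111111111
.1..............
1..1111111111111
count of 1: 14

14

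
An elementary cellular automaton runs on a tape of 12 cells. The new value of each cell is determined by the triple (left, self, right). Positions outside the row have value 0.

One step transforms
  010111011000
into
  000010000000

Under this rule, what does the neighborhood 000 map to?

At position 10 the neighborhood is 000; the next row has 0 there.

0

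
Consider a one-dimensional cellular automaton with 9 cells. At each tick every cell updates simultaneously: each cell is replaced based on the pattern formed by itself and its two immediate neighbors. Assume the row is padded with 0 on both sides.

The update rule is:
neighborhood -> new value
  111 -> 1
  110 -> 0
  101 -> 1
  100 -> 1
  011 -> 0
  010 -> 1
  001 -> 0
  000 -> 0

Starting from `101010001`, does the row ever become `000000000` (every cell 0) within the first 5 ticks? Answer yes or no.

tick 1: 111111001
tick 2: 011110101
tick 3: 001101111
tick 4: 000010110
tick 5: 000011001
tick 5 is 000011001, still not uniform 0

no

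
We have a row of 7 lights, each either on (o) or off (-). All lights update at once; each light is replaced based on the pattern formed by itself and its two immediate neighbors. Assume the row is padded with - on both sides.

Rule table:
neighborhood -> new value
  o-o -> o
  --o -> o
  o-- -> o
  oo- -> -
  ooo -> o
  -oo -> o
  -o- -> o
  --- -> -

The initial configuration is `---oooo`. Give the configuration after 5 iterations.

iteration 1: --oooo-
iteration 2: -oooo-o
iteration 3: oooo-oo
iteration 4: ooo-oo-
iteration 5: oo-oo-o

oo-oo-o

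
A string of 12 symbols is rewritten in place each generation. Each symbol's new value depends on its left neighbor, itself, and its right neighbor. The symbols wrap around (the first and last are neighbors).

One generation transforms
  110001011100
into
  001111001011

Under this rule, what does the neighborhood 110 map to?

0

At position 1 the neighborhood is 110; the next row has 0 there.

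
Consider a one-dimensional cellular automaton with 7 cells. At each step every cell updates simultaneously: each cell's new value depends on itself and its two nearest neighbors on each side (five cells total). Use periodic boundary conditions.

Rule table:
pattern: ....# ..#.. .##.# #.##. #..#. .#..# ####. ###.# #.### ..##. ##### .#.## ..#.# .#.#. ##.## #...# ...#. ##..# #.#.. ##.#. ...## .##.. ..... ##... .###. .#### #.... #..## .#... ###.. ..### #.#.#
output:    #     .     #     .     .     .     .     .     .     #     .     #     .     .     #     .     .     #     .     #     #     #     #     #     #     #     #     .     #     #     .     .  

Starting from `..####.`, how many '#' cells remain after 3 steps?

3

step 1: .#.#.##
step 2: #...#.#
step 3: ##...#.
count of #: 3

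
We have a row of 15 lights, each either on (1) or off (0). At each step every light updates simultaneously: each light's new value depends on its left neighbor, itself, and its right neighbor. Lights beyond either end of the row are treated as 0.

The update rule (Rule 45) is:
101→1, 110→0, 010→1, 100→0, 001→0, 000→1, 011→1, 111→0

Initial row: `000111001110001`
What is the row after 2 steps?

110100001000101
101101101010111

101101101010111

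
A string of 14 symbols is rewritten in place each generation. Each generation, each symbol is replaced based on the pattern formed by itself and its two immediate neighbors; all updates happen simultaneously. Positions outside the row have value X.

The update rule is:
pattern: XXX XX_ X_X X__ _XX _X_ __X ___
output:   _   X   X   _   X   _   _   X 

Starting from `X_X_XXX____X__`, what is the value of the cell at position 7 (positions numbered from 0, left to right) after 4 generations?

XX_XX_X_XX____
_XXXXX_XXX_XX_
XX___XXX_XXXXX
_X_X_X_XXX____
position 7 holds X

X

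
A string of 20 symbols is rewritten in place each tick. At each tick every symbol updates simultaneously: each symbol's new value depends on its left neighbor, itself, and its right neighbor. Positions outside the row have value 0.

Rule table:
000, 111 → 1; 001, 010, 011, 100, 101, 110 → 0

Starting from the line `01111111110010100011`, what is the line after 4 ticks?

11100100110010000011

tick 1: 00111111100000001000
tick 2: 10011111001111100011
tick 3: 00001110000111001000
tick 4: 11100100110010000011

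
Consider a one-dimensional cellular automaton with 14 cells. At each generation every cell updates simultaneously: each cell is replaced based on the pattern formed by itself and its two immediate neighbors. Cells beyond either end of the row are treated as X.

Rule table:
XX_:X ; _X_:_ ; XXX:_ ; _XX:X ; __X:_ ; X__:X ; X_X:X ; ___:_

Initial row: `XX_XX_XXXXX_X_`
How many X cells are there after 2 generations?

8

generation 1: _XXXXXX___XX_X
generation 2: XX____XX__XXXX
count of X: 8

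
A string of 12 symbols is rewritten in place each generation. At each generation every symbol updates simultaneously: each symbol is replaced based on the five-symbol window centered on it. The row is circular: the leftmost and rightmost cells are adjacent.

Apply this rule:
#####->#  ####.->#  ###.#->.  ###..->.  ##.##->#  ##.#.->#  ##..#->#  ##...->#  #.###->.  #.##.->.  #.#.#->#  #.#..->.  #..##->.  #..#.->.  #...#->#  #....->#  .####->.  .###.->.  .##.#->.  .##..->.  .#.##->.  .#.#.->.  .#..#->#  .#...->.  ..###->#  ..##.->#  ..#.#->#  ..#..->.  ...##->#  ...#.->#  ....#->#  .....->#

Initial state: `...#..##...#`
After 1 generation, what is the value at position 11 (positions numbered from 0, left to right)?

.

generation 1: .##.#.#.###.
position 11 holds .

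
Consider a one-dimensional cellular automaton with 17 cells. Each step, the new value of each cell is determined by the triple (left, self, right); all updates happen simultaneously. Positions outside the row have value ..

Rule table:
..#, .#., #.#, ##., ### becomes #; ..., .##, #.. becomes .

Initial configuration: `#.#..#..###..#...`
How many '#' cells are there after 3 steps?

###.##.#.##.##...
.###.####.##.#...
#.###.####.###...
count of #: 11

11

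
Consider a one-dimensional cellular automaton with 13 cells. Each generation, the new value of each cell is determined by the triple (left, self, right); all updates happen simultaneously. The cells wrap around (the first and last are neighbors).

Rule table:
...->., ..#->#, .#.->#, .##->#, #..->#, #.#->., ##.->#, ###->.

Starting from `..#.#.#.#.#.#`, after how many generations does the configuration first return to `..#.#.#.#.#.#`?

###.#.#.#.#.#
..#.#.#.#.#.#

2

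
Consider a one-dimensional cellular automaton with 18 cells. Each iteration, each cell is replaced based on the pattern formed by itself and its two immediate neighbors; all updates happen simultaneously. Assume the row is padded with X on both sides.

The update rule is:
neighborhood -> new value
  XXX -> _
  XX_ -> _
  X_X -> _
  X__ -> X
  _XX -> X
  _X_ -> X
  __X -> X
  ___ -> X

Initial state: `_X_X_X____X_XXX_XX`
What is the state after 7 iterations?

_X_X_XXXXXX_X___X_
_X_X_X______XXXXX_
_X_X_XXXXXXXX_____
_X_X_X_______XXXXX
_X_X_XXXXXXXXX____
_X_X_X________XXXX
_X_X_XXXXXXXXXX___

_X_X_XXXXXXXXXX___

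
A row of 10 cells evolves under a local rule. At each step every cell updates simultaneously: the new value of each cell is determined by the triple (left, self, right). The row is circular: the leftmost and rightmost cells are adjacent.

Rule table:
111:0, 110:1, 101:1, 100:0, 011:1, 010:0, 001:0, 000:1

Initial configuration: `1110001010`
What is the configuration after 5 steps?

1010100101
1101000011
0110011010
0110011100
0110010101

0110010101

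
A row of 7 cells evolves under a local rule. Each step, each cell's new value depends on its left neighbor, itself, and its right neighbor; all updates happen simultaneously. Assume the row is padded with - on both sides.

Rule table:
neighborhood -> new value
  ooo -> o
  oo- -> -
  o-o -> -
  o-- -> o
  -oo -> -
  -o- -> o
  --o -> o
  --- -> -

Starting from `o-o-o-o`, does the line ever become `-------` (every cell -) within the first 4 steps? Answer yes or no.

step 1: o-o-o-o  (fixed point — unchanged through step 4)
step 4 is o-o-o-o, still not uniform -

no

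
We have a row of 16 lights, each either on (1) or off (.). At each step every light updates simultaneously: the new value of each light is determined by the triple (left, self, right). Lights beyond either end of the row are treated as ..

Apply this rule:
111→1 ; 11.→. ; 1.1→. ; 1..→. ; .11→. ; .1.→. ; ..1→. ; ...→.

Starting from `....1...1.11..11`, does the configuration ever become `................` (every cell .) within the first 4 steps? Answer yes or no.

yes

................
all cells are . at step 1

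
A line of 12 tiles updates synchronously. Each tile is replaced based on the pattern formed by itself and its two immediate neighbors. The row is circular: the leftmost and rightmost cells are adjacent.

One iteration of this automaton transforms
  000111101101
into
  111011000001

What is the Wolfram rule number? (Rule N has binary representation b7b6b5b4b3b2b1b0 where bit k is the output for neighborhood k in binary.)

position 4: 111 → 1  (bit 7 = 1)
position 6: 110 → 0  (bit 6 = 0)
position 7: 101 → 0  (bit 5 = 0)
position 0: 100 → 1  (bit 4 = 1)
position 3: 011 → 0  (bit 3 = 0)
position 11: 010 → 1  (bit 2 = 1)
position 2: 001 → 1  (bit 1 = 1)
position 1: 000 → 1  (bit 0 = 1)
bits b7..b0 = 10010111 = 151

151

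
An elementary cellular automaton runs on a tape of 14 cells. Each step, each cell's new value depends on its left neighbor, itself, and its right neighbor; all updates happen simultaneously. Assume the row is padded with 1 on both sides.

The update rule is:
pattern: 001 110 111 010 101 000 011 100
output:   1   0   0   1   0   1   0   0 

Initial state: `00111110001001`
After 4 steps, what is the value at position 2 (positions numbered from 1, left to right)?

1

step 1: 01000000111010
step 2: 01011111000010
step 3: 01000000011110
step 4: 01011111100000
position 2 holds 1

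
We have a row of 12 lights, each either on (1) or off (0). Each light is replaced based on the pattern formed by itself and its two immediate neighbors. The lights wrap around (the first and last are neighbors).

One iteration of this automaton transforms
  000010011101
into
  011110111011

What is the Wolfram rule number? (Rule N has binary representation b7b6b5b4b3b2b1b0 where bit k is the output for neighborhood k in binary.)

175

position 8: 111 → 1  (bit 7 = 1)
position 9: 110 → 0  (bit 6 = 0)
position 10: 101 → 1  (bit 5 = 1)
position 0: 100 → 0  (bit 4 = 0)
position 7: 011 → 1  (bit 3 = 1)
position 4: 010 → 1  (bit 2 = 1)
position 3: 001 → 1  (bit 1 = 1)
position 1: 000 → 1  (bit 0 = 1)
bits b7..b0 = 10101111 = 175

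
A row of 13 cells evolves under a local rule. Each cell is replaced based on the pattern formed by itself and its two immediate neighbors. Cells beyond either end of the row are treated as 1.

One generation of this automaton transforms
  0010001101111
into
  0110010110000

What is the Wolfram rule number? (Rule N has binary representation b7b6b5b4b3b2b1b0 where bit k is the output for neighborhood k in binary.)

position 10: 111 → 0  (bit 7 = 0)
position 7: 110 → 1  (bit 6 = 1)
position 8: 101 → 1  (bit 5 = 1)
position 0: 100 → 0  (bit 4 = 0)
position 6: 011 → 0  (bit 3 = 0)
position 2: 010 → 1  (bit 2 = 1)
position 1: 001 → 1  (bit 1 = 1)
position 4: 000 → 0  (bit 0 = 0)
bits b7..b0 = 01100110 = 102

102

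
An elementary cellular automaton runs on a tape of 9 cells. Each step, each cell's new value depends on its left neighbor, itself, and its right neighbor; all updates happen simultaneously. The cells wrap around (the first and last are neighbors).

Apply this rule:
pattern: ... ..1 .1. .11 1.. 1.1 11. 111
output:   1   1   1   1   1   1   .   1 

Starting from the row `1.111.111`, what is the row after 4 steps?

step 1: .111.1111
step 2: 111.1111.
step 3: 11.1111.1
step 4: 1.1111.11

1.1111.11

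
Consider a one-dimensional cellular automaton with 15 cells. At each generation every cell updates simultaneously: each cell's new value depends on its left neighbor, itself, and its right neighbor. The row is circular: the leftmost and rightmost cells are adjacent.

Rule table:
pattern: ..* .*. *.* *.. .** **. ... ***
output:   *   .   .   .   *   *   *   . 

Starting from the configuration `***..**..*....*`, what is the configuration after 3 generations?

...*....****.*.

..*.***.*..****
.*..*.*...**..*
...*....****.*.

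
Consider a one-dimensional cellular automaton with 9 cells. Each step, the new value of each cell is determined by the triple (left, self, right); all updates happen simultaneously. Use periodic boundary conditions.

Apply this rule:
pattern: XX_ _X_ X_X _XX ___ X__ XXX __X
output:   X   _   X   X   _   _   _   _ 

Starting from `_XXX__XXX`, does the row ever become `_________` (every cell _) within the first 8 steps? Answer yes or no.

yes

step 1: XX_X__X_X
step 2: _XX____XX
step 3: XXX____XX
step 4: __X____X_
step 5: _________
all cells are _ at step 5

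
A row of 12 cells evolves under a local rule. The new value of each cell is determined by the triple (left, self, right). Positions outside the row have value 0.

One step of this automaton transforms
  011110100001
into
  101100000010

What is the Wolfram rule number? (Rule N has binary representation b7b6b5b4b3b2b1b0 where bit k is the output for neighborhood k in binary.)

position 2: 111 → 1  (bit 7 = 1)
position 4: 110 → 0  (bit 6 = 0)
position 5: 101 → 0  (bit 5 = 0)
position 7: 100 → 0  (bit 4 = 0)
position 1: 011 → 0  (bit 3 = 0)
position 6: 010 → 0  (bit 2 = 0)
position 0: 001 → 1  (bit 1 = 1)
position 8: 000 → 0  (bit 0 = 0)
bits b7..b0 = 10000010 = 130

130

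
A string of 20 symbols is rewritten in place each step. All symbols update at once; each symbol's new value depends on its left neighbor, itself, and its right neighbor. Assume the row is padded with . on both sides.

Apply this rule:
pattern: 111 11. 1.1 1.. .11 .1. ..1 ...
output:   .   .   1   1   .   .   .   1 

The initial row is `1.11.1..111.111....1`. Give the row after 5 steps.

..1..1...1...111....

.1..1.1....1...111..
..1..1.111..11....11
1..1..1...1...111...
.1..1..11..11....111
..1..1...1...111....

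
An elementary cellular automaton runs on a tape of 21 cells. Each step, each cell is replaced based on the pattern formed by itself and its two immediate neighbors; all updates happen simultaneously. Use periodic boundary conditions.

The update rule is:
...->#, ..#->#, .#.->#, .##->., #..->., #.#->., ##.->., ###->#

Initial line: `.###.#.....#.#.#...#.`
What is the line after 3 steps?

step 1: #.#..#.#####.#.#.###.
step 2: #.#.##..###..#.#..#..
step 3: #.#....#.#..##.#.##.#

#.#....#.#..##.#.##.#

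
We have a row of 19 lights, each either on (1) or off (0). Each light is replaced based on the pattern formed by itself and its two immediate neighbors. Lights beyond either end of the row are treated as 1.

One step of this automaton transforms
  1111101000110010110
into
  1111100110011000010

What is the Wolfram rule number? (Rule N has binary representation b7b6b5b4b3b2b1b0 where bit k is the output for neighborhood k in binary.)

209

position 0: 111 → 1  (bit 7 = 1)
position 4: 110 → 1  (bit 6 = 1)
position 5: 101 → 0  (bit 5 = 0)
position 7: 100 → 1  (bit 4 = 1)
position 10: 011 → 0  (bit 3 = 0)
position 6: 010 → 0  (bit 2 = 0)
position 9: 001 → 0  (bit 1 = 0)
position 8: 000 → 1  (bit 0 = 1)
bits b7..b0 = 11010001 = 209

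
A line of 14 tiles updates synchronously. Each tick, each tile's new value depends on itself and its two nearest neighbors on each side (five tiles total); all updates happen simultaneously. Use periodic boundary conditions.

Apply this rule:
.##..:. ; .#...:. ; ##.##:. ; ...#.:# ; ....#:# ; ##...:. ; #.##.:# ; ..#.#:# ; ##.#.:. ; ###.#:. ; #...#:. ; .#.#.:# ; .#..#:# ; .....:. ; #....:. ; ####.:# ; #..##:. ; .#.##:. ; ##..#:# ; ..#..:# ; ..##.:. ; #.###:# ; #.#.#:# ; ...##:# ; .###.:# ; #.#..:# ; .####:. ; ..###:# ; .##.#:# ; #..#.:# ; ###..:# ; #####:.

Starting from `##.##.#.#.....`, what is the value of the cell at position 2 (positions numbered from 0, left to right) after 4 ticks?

.

.#.##.###...##
.#.##.###..#.#
##.##.########
#..##.#.......
position 2 holds .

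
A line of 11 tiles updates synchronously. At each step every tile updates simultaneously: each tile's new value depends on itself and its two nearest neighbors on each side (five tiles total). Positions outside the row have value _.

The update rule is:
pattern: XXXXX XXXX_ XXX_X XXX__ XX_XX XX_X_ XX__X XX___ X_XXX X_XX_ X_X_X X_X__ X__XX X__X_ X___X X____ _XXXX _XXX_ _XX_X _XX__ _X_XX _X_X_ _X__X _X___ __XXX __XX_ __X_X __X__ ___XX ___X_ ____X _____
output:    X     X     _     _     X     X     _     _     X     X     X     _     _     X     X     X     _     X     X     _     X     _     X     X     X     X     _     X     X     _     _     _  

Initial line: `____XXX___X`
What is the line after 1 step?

___XXX__X_X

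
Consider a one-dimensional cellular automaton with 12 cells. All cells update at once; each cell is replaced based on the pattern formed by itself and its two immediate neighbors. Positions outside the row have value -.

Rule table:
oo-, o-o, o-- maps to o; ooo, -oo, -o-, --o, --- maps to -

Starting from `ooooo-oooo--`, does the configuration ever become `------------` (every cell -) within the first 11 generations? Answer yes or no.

generation 1: ----oo---oo-
generation 2: -----oo---oo
generation 3: ------oo---o
generation 4: -------oo---
generation 5: --------oo--
generation 6: ---------oo-
generation 7: ----------oo
generation 8: -----------o
generation 9: ------------
all cells are - at generation 9

yes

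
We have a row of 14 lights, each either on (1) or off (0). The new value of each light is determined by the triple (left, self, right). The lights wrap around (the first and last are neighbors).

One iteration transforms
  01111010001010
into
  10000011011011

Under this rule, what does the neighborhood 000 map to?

At position 8 the neighborhood is 000; the next row has 0 there.

0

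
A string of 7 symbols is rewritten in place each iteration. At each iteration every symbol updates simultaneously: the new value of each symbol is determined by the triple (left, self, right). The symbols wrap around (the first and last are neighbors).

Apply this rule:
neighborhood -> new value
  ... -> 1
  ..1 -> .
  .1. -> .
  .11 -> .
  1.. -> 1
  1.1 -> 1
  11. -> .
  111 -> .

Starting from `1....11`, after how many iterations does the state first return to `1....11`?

7

.111...
....111
111....
...111.
11....1
..111..
1....11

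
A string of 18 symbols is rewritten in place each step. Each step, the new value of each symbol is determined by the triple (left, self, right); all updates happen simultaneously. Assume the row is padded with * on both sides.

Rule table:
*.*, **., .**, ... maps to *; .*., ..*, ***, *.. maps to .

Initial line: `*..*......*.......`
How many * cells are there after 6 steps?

*....****...*****.
*.**.*..*.*.*...**
*****....*.*..*.*.
....*.**..*....*.*
.**..***....**..**
***..*.*.**.**..*.
count of *: 10

10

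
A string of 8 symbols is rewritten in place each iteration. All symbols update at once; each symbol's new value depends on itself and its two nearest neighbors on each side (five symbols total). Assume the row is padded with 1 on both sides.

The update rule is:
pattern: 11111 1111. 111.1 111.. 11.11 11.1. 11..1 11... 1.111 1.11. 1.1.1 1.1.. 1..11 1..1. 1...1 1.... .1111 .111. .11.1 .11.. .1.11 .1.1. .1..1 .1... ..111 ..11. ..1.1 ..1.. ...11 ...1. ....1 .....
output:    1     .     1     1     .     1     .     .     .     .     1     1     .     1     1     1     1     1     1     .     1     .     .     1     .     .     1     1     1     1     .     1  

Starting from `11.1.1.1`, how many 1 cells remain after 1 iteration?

5

.111.11.
count of 1: 5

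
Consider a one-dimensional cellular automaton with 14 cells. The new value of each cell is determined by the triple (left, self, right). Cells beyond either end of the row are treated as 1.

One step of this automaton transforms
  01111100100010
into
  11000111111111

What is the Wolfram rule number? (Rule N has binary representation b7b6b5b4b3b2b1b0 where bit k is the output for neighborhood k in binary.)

position 2: 111 → 0  (bit 7 = 0)
position 5: 110 → 1  (bit 6 = 1)
position 0: 101 → 1  (bit 5 = 1)
position 6: 100 → 1  (bit 4 = 1)
position 1: 011 → 1  (bit 3 = 1)
position 8: 010 → 1  (bit 2 = 1)
position 7: 001 → 1  (bit 1 = 1)
position 10: 000 → 1  (bit 0 = 1)
bits b7..b0 = 01111111 = 127

127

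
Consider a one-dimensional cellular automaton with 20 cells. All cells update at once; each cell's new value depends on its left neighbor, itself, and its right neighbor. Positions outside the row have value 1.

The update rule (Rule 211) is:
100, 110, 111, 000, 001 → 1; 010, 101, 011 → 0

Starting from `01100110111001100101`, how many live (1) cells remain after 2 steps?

14

00111010011110111000
11011001101110011111
count of 1: 14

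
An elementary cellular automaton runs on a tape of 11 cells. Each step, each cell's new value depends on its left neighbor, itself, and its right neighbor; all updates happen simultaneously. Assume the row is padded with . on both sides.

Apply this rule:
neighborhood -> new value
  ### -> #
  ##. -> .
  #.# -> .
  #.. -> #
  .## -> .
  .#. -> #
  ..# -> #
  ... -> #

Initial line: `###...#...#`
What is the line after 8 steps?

.#.########
##..######.
..##.####.#
##....##..#
..####..###
##.##.##.#.
.........##
#########..

#########..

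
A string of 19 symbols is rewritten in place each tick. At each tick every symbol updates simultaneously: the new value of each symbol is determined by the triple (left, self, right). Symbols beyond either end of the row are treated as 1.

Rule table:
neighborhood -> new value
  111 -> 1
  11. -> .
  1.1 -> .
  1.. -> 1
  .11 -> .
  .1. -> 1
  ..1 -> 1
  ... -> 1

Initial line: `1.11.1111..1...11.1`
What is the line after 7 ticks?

......11.111111....
111111....1111.1111
11111.1111.11...111
1111...11....111.11
111.111..1111.1...1
11...1.11.11..1111.
1.1111......11.11..

1.1111......11.11..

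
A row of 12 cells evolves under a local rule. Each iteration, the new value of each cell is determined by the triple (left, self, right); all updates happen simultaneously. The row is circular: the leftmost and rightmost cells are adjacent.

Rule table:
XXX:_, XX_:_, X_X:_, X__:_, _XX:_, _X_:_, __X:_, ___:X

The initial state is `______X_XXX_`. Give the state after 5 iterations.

XXXXX_______

XXXXX_______
______XXXXX_
XXXXX_______  (repeats iteration 1; period 2)
iteration 5: XXXXX_______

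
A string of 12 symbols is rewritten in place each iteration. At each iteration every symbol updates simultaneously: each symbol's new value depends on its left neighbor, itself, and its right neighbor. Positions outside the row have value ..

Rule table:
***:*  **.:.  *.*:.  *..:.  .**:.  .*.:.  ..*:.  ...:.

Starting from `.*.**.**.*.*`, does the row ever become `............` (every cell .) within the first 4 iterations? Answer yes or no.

............
all cells are . at iteration 1

yes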